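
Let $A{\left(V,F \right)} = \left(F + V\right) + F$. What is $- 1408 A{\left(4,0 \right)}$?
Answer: $-5632$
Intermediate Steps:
$A{\left(V,F \right)} = V + 2 F$
$- 1408 A{\left(4,0 \right)} = - 1408 \left(4 + 2 \cdot 0\right) = - 1408 \left(4 + 0\right) = \left(-1408\right) 4 = -5632$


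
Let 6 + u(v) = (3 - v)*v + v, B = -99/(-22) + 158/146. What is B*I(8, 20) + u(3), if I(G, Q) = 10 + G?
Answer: 7116/73 ≈ 97.479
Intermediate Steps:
B = 815/146 (B = -99*(-1/22) + 158*(1/146) = 9/2 + 79/73 = 815/146 ≈ 5.5822)
u(v) = -6 + v + v*(3 - v) (u(v) = -6 + ((3 - v)*v + v) = -6 + (v*(3 - v) + v) = -6 + (v + v*(3 - v)) = -6 + v + v*(3 - v))
B*I(8, 20) + u(3) = 815*(10 + 8)/146 + (-6 - 1*3² + 4*3) = (815/146)*18 + (-6 - 1*9 + 12) = 7335/73 + (-6 - 9 + 12) = 7335/73 - 3 = 7116/73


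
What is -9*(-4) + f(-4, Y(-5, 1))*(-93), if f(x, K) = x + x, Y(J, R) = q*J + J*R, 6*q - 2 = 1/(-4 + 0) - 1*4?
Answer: 780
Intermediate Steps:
q = -3/8 (q = 1/3 + (1/(-4 + 0) - 1*4)/6 = 1/3 + (1/(-4) - 4)/6 = 1/3 + (-1/4 - 4)/6 = 1/3 + (1/6)*(-17/4) = 1/3 - 17/24 = -3/8 ≈ -0.37500)
Y(J, R) = -3*J/8 + J*R
f(x, K) = 2*x
-9*(-4) + f(-4, Y(-5, 1))*(-93) = -9*(-4) + (2*(-4))*(-93) = 36 - 8*(-93) = 36 + 744 = 780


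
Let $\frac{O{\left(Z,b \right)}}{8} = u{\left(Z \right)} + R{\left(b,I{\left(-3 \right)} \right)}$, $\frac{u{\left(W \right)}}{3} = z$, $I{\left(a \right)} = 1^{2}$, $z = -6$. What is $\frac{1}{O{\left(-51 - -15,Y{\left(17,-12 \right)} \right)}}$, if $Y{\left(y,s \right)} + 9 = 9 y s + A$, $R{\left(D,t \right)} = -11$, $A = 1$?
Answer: $- \frac{1}{232} \approx -0.0043103$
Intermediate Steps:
$I{\left(a \right)} = 1$
$u{\left(W \right)} = -18$ ($u{\left(W \right)} = 3 \left(-6\right) = -18$)
$Y{\left(y,s \right)} = -8 + 9 s y$ ($Y{\left(y,s \right)} = -9 + \left(9 y s + 1\right) = -9 + \left(9 s y + 1\right) = -9 + \left(1 + 9 s y\right) = -8 + 9 s y$)
$O{\left(Z,b \right)} = -232$ ($O{\left(Z,b \right)} = 8 \left(-18 - 11\right) = 8 \left(-29\right) = -232$)
$\frac{1}{O{\left(-51 - -15,Y{\left(17,-12 \right)} \right)}} = \frac{1}{-232} = - \frac{1}{232}$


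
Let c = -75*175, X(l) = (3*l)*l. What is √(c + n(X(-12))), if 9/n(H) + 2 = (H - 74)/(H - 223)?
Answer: I*√1315635/10 ≈ 114.7*I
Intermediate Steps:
X(l) = 3*l²
n(H) = 9/(-2 + (-74 + H)/(-223 + H)) (n(H) = 9/(-2 + (H - 74)/(H - 223)) = 9/(-2 + (-74 + H)/(-223 + H)))
c = -13125
√(c + n(X(-12))) = √(-13125 + 9*(223 - 3*(-12)²)/(-372 + 3*(-12)²)) = √(-13125 + 9*(223 - 3*144)/(-372 + 3*144)) = √(-13125 + 9*(223 - 1*432)/(-372 + 432)) = √(-13125 + 9*(223 - 432)/60) = √(-13125 + 9*(1/60)*(-209)) = √(-13125 - 627/20) = √(-263127/20) = I*√1315635/10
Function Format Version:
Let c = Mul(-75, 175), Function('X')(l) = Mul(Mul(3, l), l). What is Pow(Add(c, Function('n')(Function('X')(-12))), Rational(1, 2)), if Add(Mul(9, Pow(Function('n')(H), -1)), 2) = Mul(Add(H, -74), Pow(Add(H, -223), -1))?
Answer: Mul(Rational(1, 10), I, Pow(1315635, Rational(1, 2))) ≈ Mul(114.70, I)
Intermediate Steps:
Function('X')(l) = Mul(3, Pow(l, 2))
Function('n')(H) = Mul(9, Pow(Add(-2, Mul(Pow(Add(-223, H), -1), Add(-74, H))), -1)) (Function('n')(H) = Mul(9, Pow(Add(-2, Mul(Add(H, -74), Pow(Add(H, -223), -1))), -1)) = Mul(9, Pow(Add(-2, Mul(Add(-74, H), Pow(Add(-223, H), -1))), -1)) = Mul(9, Pow(Add(-2, Mul(Pow(Add(-223, H), -1), Add(-74, H))), -1)))
c = -13125
Pow(Add(c, Function('n')(Function('X')(-12))), Rational(1, 2)) = Pow(Add(-13125, Mul(9, Pow(Add(-372, Mul(3, Pow(-12, 2))), -1), Add(223, Mul(-1, Mul(3, Pow(-12, 2)))))), Rational(1, 2)) = Pow(Add(-13125, Mul(9, Pow(Add(-372, Mul(3, 144)), -1), Add(223, Mul(-1, Mul(3, 144))))), Rational(1, 2)) = Pow(Add(-13125, Mul(9, Pow(Add(-372, 432), -1), Add(223, Mul(-1, 432)))), Rational(1, 2)) = Pow(Add(-13125, Mul(9, Pow(60, -1), Add(223, -432))), Rational(1, 2)) = Pow(Add(-13125, Mul(9, Rational(1, 60), -209)), Rational(1, 2)) = Pow(Add(-13125, Rational(-627, 20)), Rational(1, 2)) = Pow(Rational(-263127, 20), Rational(1, 2)) = Mul(Rational(1, 10), I, Pow(1315635, Rational(1, 2)))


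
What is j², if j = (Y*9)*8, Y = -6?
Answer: 186624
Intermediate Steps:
j = -432 (j = -6*9*8 = -54*8 = -432)
j² = (-432)² = 186624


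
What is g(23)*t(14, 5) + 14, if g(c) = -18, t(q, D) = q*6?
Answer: -1498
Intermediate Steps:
t(q, D) = 6*q
g(23)*t(14, 5) + 14 = -108*14 + 14 = -18*84 + 14 = -1512 + 14 = -1498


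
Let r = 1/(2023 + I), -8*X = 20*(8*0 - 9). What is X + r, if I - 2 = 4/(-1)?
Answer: 90947/4042 ≈ 22.500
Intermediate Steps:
I = -2 (I = 2 + 4/(-1) = 2 - 1*4 = 2 - 4 = -2)
X = 45/2 (X = -5*(8*0 - 9)/2 = -5*(0 - 9)/2 = -5*(-9)/2 = -1/8*(-180) = 45/2 ≈ 22.500)
r = 1/2021 (r = 1/(2023 - 2) = 1/2021 ≈ 0.00049480)
X + r = 45/2 + 1/2021 = 90947/4042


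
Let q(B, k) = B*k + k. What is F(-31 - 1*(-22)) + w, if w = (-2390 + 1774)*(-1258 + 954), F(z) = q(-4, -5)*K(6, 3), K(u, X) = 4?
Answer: 187324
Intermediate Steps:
q(B, k) = k + B*k
F(z) = 60 (F(z) = -5*(1 - 4)*4 = -5*(-3)*4 = 15*4 = 60)
w = 187264 (w = -616*(-304) = 187264)
F(-31 - 1*(-22)) + w = 60 + 187264 = 187324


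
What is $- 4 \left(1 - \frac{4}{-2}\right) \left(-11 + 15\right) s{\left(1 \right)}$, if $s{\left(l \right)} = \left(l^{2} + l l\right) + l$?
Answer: $-144$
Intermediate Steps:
$s{\left(l \right)} = l + 2 l^{2}$ ($s{\left(l \right)} = \left(l^{2} + l^{2}\right) + l = 2 l^{2} + l = l + 2 l^{2}$)
$- 4 \left(1 - \frac{4}{-2}\right) \left(-11 + 15\right) s{\left(1 \right)} = - 4 \left(1 - \frac{4}{-2}\right) \left(-11 + 15\right) 1 \left(1 + 2 \cdot 1\right) = - 4 \left(1 - -2\right) 4 \cdot 1 \left(1 + 2\right) = - 4 \left(1 + 2\right) 4 \cdot 1 \cdot 3 = \left(-4\right) 3 \cdot 4 \cdot 3 = \left(-12\right) 4 \cdot 3 = \left(-48\right) 3 = -144$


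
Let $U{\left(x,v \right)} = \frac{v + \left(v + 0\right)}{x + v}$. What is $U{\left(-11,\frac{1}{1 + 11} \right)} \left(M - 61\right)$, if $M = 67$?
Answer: $- \frac{12}{131} \approx -0.091603$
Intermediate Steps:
$U{\left(x,v \right)} = \frac{2 v}{v + x}$ ($U{\left(x,v \right)} = \frac{v + v}{v + x} = \frac{2 v}{v + x}$)
$U{\left(-11,\frac{1}{1 + 11} \right)} \left(M - 61\right) = \frac{2}{\left(1 + 11\right) \left(\frac{1}{1 + 11} - 11\right)} \left(67 - 61\right) = \frac{2}{12 \left(\frac{1}{12} - 11\right)} 6 = 2 \cdot \frac{1}{12} \frac{1}{\frac{1}{12} - 11} \cdot 6 = 2 \cdot \frac{1}{12} \frac{1}{- \frac{131}{12}} \cdot 6 = 2 \cdot \frac{1}{12} \left(- \frac{12}{131}\right) 6 = \left(- \frac{2}{131}\right) 6 = - \frac{12}{131}$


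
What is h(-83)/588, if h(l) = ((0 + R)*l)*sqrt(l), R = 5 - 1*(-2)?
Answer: -83*I*sqrt(83)/84 ≈ -9.002*I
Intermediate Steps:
R = 7 (R = 5 + 2 = 7)
h(l) = 7*l**(3/2) (h(l) = ((0 + 7)*l)*sqrt(l) = (7*l)*sqrt(l) = 7*l**(3/2))
h(-83)/588 = (7*(-83)**(3/2))/588 = (7*(-83*I*sqrt(83)))*(1/588) = -581*I*sqrt(83)*(1/588) = -83*I*sqrt(83)/84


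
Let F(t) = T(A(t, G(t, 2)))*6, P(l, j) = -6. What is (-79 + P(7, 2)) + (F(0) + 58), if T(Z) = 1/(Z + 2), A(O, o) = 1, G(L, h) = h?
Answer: -25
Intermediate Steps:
T(Z) = 1/(2 + Z)
F(t) = 2 (F(t) = 6/(2 + 1) = 6/3 = (1/3)*6 = 2)
(-79 + P(7, 2)) + (F(0) + 58) = (-79 - 6) + (2 + 58) = -85 + 60 = -25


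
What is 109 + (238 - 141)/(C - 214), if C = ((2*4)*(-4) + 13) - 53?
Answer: 31077/286 ≈ 108.66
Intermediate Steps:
C = -72 (C = (8*(-4) + 13) - 53 = (-32 + 13) - 53 = -19 - 53 = -72)
109 + (238 - 141)/(C - 214) = 109 + (238 - 141)/(-72 - 214) = 109 + 97/(-286) = 109 + 97*(-1/286) = 109 - 97/286 = 31077/286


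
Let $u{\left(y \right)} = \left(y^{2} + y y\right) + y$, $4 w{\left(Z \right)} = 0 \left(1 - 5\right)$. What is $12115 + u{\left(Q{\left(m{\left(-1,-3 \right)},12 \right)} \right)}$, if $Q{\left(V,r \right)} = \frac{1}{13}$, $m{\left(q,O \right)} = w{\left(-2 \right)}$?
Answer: $\frac{2047450}{169} \approx 12115.0$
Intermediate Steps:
$w{\left(Z \right)} = 0$ ($w{\left(Z \right)} = \frac{0 \left(1 - 5\right)}{4} = \frac{0 \left(-4\right)}{4} = \frac{1}{4} \cdot 0 = 0$)
$m{\left(q,O \right)} = 0$
$Q{\left(V,r \right)} = \frac{1}{13}$
$u{\left(y \right)} = y + 2 y^{2}$ ($u{\left(y \right)} = \left(y^{2} + y^{2}\right) + y = 2 y^{2} + y = y + 2 y^{2}$)
$12115 + u{\left(Q{\left(m{\left(-1,-3 \right)},12 \right)} \right)} = 12115 + \frac{1 + 2 \cdot \frac{1}{13}}{13} = 12115 + \frac{1 + \frac{2}{13}}{13} = 12115 + \frac{1}{13} \cdot \frac{15}{13} = 12115 + \frac{15}{169} = \frac{2047450}{169}$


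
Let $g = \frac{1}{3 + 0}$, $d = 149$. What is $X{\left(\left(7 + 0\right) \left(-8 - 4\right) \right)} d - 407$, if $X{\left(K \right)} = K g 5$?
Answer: $-21267$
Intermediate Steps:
$g = \frac{1}{3} \approx 0.33333$
$X{\left(K \right)} = \frac{5 K}{3}$ ($X{\left(K \right)} = K \frac{1}{3} \cdot 5 = \frac{K}{3} \cdot 5 = \frac{5 K}{3}$)
$X{\left(\left(7 + 0\right) \left(-8 - 4\right) \right)} d - 407 = \frac{5 \left(7 + 0\right) \left(-8 - 4\right)}{3} \cdot 149 - 407 = \frac{5 \cdot 7 \left(-12\right)}{3} \cdot 149 - 407 = \frac{5}{3} \left(-84\right) 149 - 407 = \left(-140\right) 149 - 407 = -20860 - 407 = -21267$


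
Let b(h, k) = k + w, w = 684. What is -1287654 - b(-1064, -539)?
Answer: -1287799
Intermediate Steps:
b(h, k) = 684 + k (b(h, k) = k + 684 = 684 + k)
-1287654 - b(-1064, -539) = -1287654 - (684 - 539) = -1287654 - 1*145 = -1287654 - 145 = -1287799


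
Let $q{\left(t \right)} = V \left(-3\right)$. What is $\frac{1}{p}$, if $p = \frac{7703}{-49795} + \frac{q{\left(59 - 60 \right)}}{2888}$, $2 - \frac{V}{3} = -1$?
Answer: $- \frac{143807960}{23590729} \approx -6.096$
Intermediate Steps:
$V = 9$ ($V = 6 - -3 = 6 + 3 = 9$)
$q{\left(t \right)} = -27$ ($q{\left(t \right)} = 9 \left(-3\right) = -27$)
$p = - \frac{23590729}{143807960}$ ($p = \frac{7703}{-49795} - \frac{27}{2888} = 7703 \left(- \frac{1}{49795}\right) - \frac{27}{2888} = - \frac{7703}{49795} - \frac{27}{2888} = - \frac{23590729}{143807960} \approx -0.16404$)
$\frac{1}{p} = \frac{1}{- \frac{23590729}{143807960}} = - \frac{143807960}{23590729}$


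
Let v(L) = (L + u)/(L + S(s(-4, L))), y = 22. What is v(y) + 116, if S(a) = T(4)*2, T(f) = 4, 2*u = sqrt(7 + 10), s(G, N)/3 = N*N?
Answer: 1751/15 + sqrt(17)/60 ≈ 116.80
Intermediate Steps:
s(G, N) = 3*N**2 (s(G, N) = 3*(N*N) = 3*N**2)
u = sqrt(17)/2 (u = sqrt(7 + 10)/2 = sqrt(17)/2 ≈ 2.0616)
S(a) = 8 (S(a) = 4*2 = 8)
v(L) = (L + sqrt(17)/2)/(8 + L) (v(L) = (L + sqrt(17)/2)/(L + 8) = (L + sqrt(17)/2)/(8 + L))
v(y) + 116 = (22 + sqrt(17)/2)/(8 + 22) + 116 = (22 + sqrt(17)/2)/30 + 116 = (11/15 + sqrt(17)/60) + 116 = 1751/15 + sqrt(17)/60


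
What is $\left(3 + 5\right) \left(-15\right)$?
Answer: $-120$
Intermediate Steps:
$\left(3 + 5\right) \left(-15\right) = 8 \left(-15\right) = -120$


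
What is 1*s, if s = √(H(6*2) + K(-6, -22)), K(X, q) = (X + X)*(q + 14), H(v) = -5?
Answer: √91 ≈ 9.5394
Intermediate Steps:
K(X, q) = 2*X*(14 + q) (K(X, q) = (2*X)*(14 + q) = 2*X*(14 + q))
s = √91 (s = √(-5 + 2*(-6)*(14 - 22)) = √(-5 + 2*(-6)*(-8)) = √(-5 + 96) = √91 ≈ 9.5394)
1*s = 1*√91 = √91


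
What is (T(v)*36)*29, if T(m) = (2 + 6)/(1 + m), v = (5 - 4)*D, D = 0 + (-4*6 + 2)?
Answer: -2784/7 ≈ -397.71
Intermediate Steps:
D = -22 (D = 0 + (-24 + 2) = 0 - 22 = -22)
v = -22 (v = (5 - 4)*(-22) = 1*(-22) = -22)
T(m) = 8/(1 + m)
(T(v)*36)*29 = ((8/(1 - 22))*36)*29 = ((8/(-21))*36)*29 = ((8*(-1/21))*36)*29 = -8/21*36*29 = -96/7*29 = -2784/7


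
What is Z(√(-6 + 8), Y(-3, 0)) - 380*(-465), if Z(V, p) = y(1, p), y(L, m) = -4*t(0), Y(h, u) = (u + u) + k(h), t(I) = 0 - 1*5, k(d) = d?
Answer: 176720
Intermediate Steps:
t(I) = -5 (t(I) = 0 - 5 = -5)
Y(h, u) = h + 2*u (Y(h, u) = (u + u) + h = 2*u + h = h + 2*u)
y(L, m) = 20 (y(L, m) = -4*(-5) = 20)
Z(V, p) = 20
Z(√(-6 + 8), Y(-3, 0)) - 380*(-465) = 20 - 380*(-465) = 20 + 176700 = 176720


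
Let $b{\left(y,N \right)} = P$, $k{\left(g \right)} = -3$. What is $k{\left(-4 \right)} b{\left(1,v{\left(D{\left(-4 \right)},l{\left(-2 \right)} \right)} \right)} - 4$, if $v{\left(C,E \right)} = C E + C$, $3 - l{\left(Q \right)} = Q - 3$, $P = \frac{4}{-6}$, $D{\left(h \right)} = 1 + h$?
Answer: $-2$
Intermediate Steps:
$P = - \frac{2}{3}$ ($P = 4 \left(- \frac{1}{6}\right) = - \frac{2}{3} \approx -0.66667$)
$l{\left(Q \right)} = 6 - Q$ ($l{\left(Q \right)} = 3 - \left(Q - 3\right) = 3 - \left(-3 + Q\right) = 6 - Q$)
$v{\left(C,E \right)} = C + C E$
$b{\left(y,N \right)} = - \frac{2}{3}$
$k{\left(-4 \right)} b{\left(1,v{\left(D{\left(-4 \right)},l{\left(-2 \right)} \right)} \right)} - 4 = \left(-3\right) \left(- \frac{2}{3}\right) - 4 = 2 - 4 = -2$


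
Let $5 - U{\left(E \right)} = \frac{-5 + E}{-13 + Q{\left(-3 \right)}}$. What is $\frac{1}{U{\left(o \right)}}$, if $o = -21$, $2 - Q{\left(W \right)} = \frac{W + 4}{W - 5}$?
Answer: $\frac{87}{227} \approx 0.38326$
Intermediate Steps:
$Q{\left(W \right)} = 2 - \frac{4 + W}{-5 + W}$ ($Q{\left(W \right)} = 2 - \frac{W + 4}{W - 5} = 2 - \frac{4 + W}{-5 + W}$)
$U{\left(E \right)} = \frac{395}{87} + \frac{8 E}{87}$ ($U{\left(E \right)} = 5 - \frac{-5 + E}{-13 + \frac{-14 - 3}{-5 - 3}} = 5 - \frac{-5 + E}{-13 + \frac{1}{-8} \left(-17\right)} = 5 - \frac{-5 + E}{-13 - - \frac{17}{8}} = 5 - \frac{-5 + E}{-13 + \frac{17}{8}} = 5 - \frac{-5 + E}{- \frac{87}{8}} = 5 - \left(-5 + E\right) \left(- \frac{8}{87}\right) = 5 - \left(\frac{40}{87} - \frac{8 E}{87}\right) = 5 + \left(- \frac{40}{87} + \frac{8 E}{87}\right) = \frac{395}{87} + \frac{8 E}{87}$)
$\frac{1}{U{\left(o \right)}} = \frac{1}{\frac{395}{87} + \frac{8}{87} \left(-21\right)} = \frac{1}{\frac{395}{87} - \frac{56}{29}} = \frac{1}{\frac{227}{87}} = \frac{87}{227}$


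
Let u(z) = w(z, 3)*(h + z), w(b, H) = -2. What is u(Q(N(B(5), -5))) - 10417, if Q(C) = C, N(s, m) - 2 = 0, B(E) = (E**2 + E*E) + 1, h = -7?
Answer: -10407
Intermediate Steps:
B(E) = 1 + 2*E**2 (B(E) = (E**2 + E**2) + 1 = 2*E**2 + 1 = 1 + 2*E**2)
N(s, m) = 2 (N(s, m) = 2 + 0 = 2)
u(z) = 14 - 2*z (u(z) = -2*(-7 + z) = 14 - 2*z)
u(Q(N(B(5), -5))) - 10417 = (14 - 2*2) - 10417 = (14 - 4) - 10417 = 10 - 10417 = -10407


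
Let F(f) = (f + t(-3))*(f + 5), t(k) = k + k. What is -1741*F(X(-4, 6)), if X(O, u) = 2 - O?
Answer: 0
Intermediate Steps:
t(k) = 2*k
F(f) = (-6 + f)*(5 + f) (F(f) = (f + 2*(-3))*(f + 5) = (f - 6)*(5 + f) = (-6 + f)*(5 + f))
-1741*F(X(-4, 6)) = -1741*(-30 + (2 - 1*(-4))² - (2 - 1*(-4))) = -1741*(-30 + (2 + 4)² - (2 + 4)) = -1741*(-30 + 6² - 1*6) = -1741*(-30 + 36 - 6) = -1741*0 = 0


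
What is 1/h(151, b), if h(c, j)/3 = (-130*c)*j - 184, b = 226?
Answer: -1/13309692 ≈ -7.5133e-8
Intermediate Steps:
h(c, j) = -552 - 390*c*j (h(c, j) = 3*((-130*c)*j - 184) = 3*(-130*c*j - 184) = 3*(-184 - 130*c*j) = -552 - 390*c*j)
1/h(151, b) = 1/(-552 - 390*151*226) = 1/(-552 - 13309140) = 1/(-13309692) = -1/13309692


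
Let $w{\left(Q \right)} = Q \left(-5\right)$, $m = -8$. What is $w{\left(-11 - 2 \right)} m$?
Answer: $-520$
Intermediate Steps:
$w{\left(Q \right)} = - 5 Q$
$w{\left(-11 - 2 \right)} m = - 5 \left(-11 - 2\right) \left(-8\right) = \left(-5\right) \left(-13\right) \left(-8\right) = 65 \left(-8\right) = -520$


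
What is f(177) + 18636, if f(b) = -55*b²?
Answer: -1704459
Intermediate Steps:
f(177) + 18636 = -55*177² + 18636 = -55*31329 + 18636 = -1723095 + 18636 = -1704459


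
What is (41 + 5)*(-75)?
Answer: -3450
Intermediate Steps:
(41 + 5)*(-75) = 46*(-75) = -3450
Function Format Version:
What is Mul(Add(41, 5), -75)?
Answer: -3450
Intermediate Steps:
Mul(Add(41, 5), -75) = Mul(46, -75) = -3450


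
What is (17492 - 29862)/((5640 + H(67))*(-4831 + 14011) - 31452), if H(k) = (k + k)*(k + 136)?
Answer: -6185/150729054 ≈ -4.1034e-5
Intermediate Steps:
H(k) = 2*k*(136 + k) (H(k) = (2*k)*(136 + k) = 2*k*(136 + k))
(17492 - 29862)/((5640 + H(67))*(-4831 + 14011) - 31452) = (17492 - 29862)/((5640 + 2*67*(136 + 67))*(-4831 + 14011) - 31452) = -12370/((5640 + 2*67*203)*9180 - 31452) = -12370/((5640 + 27202)*9180 - 31452) = -12370/(32842*9180 - 31452) = -12370/(301489560 - 31452) = -12370/301458108 = -12370*1/301458108 = -6185/150729054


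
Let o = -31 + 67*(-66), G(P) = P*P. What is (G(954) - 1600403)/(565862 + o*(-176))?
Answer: -690287/1349590 ≈ -0.51148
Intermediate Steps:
G(P) = P²
o = -4453 (o = -31 - 4422 = -4453)
(G(954) - 1600403)/(565862 + o*(-176)) = (954² - 1600403)/(565862 - 4453*(-176)) = (910116 - 1600403)/(565862 + 783728) = -690287/1349590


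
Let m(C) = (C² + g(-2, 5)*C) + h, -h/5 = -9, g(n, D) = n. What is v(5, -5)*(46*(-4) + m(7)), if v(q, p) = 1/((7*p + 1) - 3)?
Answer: 104/37 ≈ 2.8108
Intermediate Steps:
h = 45 (h = -5*(-9) = 45)
v(q, p) = 1/(-2 + 7*p) (v(q, p) = 1/((1 + 7*p) - 3) = 1/(-2 + 7*p))
m(C) = 45 + C² - 2*C (m(C) = (C² - 2*C) + 45 = 45 + C² - 2*C)
v(5, -5)*(46*(-4) + m(7)) = (46*(-4) + (45 + 7² - 2*7))/(-2 + 7*(-5)) = (-184 + (45 + 49 - 14))/(-2 - 35) = (-184 + 80)/(-37) = -1/37*(-104) = 104/37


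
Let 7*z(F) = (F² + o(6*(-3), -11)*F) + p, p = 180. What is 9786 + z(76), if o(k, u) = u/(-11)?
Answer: 74534/7 ≈ 10648.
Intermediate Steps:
o(k, u) = -u/11 (o(k, u) = u*(-1/11) = -u/11)
z(F) = 180/7 + F/7 + F²/7 (z(F) = ((F² + (-1/11*(-11))*F) + 180)/7 = ((F² + 1*F) + 180)/7 = ((F² + F) + 180)/7 = ((F + F²) + 180)/7 = (180 + F + F²)/7 = 180/7 + F/7 + F²/7)
9786 + z(76) = 9786 + (180/7 + (⅐)*76 + (⅐)*76²) = 9786 + (180/7 + 76/7 + (⅐)*5776) = 9786 + (180/7 + 76/7 + 5776/7) = 9786 + 6032/7 = 74534/7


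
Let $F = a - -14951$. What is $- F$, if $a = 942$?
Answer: $-15893$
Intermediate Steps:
$F = 15893$ ($F = 942 - -14951 = 942 + 14951 = 15893$)
$- F = \left(-1\right) 15893 = -15893$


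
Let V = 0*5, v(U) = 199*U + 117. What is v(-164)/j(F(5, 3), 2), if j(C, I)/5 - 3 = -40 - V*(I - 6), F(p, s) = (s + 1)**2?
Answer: 32519/185 ≈ 175.78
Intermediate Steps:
v(U) = 117 + 199*U
F(p, s) = (1 + s)**2
V = 0
j(C, I) = -185 (j(C, I) = 15 + 5*(-40 - 0*(I - 6)) = 15 + 5*(-40 - 0*(-6 + I)) = 15 + 5*(-40 - 1*0) = 15 + 5*(-40 + 0) = 15 + 5*(-40) = 15 - 200 = -185)
v(-164)/j(F(5, 3), 2) = (117 + 199*(-164))/(-185) = (117 - 32636)*(-1/185) = -32519*(-1/185) = 32519/185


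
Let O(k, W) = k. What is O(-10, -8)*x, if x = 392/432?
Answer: -245/27 ≈ -9.0741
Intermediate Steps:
x = 49/54 (x = 392*(1/432) = 49/54 ≈ 0.90741)
O(-10, -8)*x = -10*49/54 = -245/27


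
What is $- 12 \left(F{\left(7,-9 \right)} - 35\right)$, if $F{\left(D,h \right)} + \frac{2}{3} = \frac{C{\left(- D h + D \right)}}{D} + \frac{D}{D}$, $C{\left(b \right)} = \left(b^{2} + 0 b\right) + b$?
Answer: $-8104$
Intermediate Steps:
$C{\left(b \right)} = b + b^{2}$ ($C{\left(b \right)} = \left(b^{2} + 0\right) + b = b^{2} + b = b + b^{2}$)
$F{\left(D,h \right)} = \frac{1}{3} + \frac{\left(D - D h\right) \left(1 + D - D h\right)}{D}$ ($F{\left(D,h \right)} = - \frac{2}{3} + \left(\frac{\left(- D h + D\right) \left(1 + \left(- D h + D\right)\right)}{D} + \frac{D}{D}\right) = - \frac{2}{3} + \left(\frac{\left(- D h + D\right) \left(1 - \left(- D + D h\right)\right)}{D} + 1\right) = - \frac{2}{3} + \left(\frac{\left(D - D h\right) \left(1 - \left(- D + D h\right)\right)}{D} + 1\right) = - \frac{2}{3} + \left(\frac{\left(D - D h\right) \left(1 + D - D h\right)}{D} + 1\right) = - \frac{2}{3} + \left(1 + \frac{\left(D - D h\right) \left(1 + D - D h\right)}{D}\right) = \frac{1}{3} + \frac{\left(D - D h\right) \left(1 + D - D h\right)}{D}$)
$- 12 \left(F{\left(7,-9 \right)} - 35\right) = - 12 \left(\left(\frac{1}{3} + \left(-1 - 9\right) \left(-1 + 7 \left(-1 - 9\right)\right)\right) - 35\right) = - 12 \left(\left(\frac{1}{3} - 10 \left(-1 + 7 \left(-10\right)\right)\right) - 35\right) = - 12 \left(\left(\frac{1}{3} - 10 \left(-1 - 70\right)\right) - 35\right) = - 12 \left(\left(\frac{1}{3} - -710\right) - 35\right) = - 12 \left(\left(\frac{1}{3} + 710\right) - 35\right) = - 12 \left(\frac{2131}{3} - 35\right) = \left(-12\right) \frac{2026}{3} = -8104$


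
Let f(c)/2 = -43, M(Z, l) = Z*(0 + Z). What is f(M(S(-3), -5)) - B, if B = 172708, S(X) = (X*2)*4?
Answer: -172794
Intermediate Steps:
S(X) = 8*X (S(X) = (2*X)*4 = 8*X)
M(Z, l) = Z² (M(Z, l) = Z*Z = Z²)
f(c) = -86 (f(c) = 2*(-43) = -86)
f(M(S(-3), -5)) - B = -86 - 1*172708 = -86 - 172708 = -172794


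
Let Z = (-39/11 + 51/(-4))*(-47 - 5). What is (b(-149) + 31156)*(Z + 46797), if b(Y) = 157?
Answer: 16410767544/11 ≈ 1.4919e+9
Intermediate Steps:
Z = 9321/11 (Z = (-39*1/11 + 51*(-1/4))*(-52) = (-39/11 - 51/4)*(-52) = -717/44*(-52) = 9321/11 ≈ 847.36)
(b(-149) + 31156)*(Z + 46797) = (157 + 31156)*(9321/11 + 46797) = 31313*(524088/11) = 16410767544/11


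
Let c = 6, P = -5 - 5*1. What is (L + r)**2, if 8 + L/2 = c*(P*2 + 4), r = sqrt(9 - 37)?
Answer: 43236 - 832*I*sqrt(7) ≈ 43236.0 - 2201.3*I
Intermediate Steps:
P = -10 (P = -5 - 5 = -10)
r = 2*I*sqrt(7) (r = sqrt(-28) = 2*I*sqrt(7) ≈ 5.2915*I)
L = -208 (L = -16 + 2*(6*(-10*2 + 4)) = -16 + 2*(6*(-20 + 4)) = -16 + 2*(6*(-16)) = -16 + 2*(-96) = -16 - 192 = -208)
(L + r)**2 = (-208 + 2*I*sqrt(7))**2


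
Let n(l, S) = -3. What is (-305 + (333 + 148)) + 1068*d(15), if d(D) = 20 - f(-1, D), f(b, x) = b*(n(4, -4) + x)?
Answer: 34352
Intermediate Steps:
f(b, x) = b*(-3 + x)
d(D) = 17 + D (d(D) = 20 - (-1)*(-3 + D) = 20 - (3 - D) = 20 + (-3 + D) = 17 + D)
(-305 + (333 + 148)) + 1068*d(15) = (-305 + (333 + 148)) + 1068*(17 + 15) = (-305 + 481) + 1068*32 = 176 + 34176 = 34352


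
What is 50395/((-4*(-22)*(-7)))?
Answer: -50395/616 ≈ -81.810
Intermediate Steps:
50395/((-4*(-22)*(-7))) = 50395/((88*(-7))) = 50395/(-616) = 50395*(-1/616) = -50395/616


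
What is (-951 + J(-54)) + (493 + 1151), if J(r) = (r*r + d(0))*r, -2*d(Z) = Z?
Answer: -156771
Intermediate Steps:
d(Z) = -Z/2
J(r) = r³ (J(r) = (r*r - ½*0)*r = (r² + 0)*r = r²*r = r³)
(-951 + J(-54)) + (493 + 1151) = (-951 + (-54)³) + (493 + 1151) = (-951 - 157464) + 1644 = -158415 + 1644 = -156771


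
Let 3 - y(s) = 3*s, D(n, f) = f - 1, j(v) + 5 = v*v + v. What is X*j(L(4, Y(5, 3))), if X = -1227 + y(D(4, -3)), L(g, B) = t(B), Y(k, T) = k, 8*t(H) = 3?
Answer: 86961/16 ≈ 5435.1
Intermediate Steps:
t(H) = 3/8 (t(H) = (1/8)*3 = 3/8)
L(g, B) = 3/8
j(v) = -5 + v + v**2 (j(v) = -5 + (v*v + v) = -5 + (v**2 + v) = -5 + (v + v**2) = -5 + v + v**2)
D(n, f) = -1 + f
y(s) = 3 - 3*s
X = -1212 (X = -1227 + (3 - 3*(-1 - 3)) = -1227 + (3 - 3*(-4)) = -1227 + (3 + 12) = -1227 + 15 = -1212)
X*j(L(4, Y(5, 3))) = -1212*(-5 + 3/8 + (3/8)**2) = -1212*(-5 + 3/8 + 9/64) = -1212*(-287/64) = 86961/16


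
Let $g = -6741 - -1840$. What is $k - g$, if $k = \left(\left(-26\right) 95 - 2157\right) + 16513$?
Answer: $16787$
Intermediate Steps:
$g = -4901$ ($g = -6741 + 1840 = -4901$)
$k = 11886$ ($k = \left(-2470 - 2157\right) + 16513 = -4627 + 16513 = 11886$)
$k - g = 11886 - -4901 = 11886 + 4901 = 16787$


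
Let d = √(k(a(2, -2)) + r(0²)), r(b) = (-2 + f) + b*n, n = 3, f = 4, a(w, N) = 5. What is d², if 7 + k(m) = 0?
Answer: -5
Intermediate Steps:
k(m) = -7 (k(m) = -7 + 0 = -7)
r(b) = 2 + 3*b (r(b) = (-2 + 4) + b*3 = 2 + 3*b)
d = I*√5 (d = √(-7 + (2 + 3*0²)) = √(-7 + (2 + 3*0)) = √(-7 + (2 + 0)) = √(-7 + 2) = √(-5) = I*√5 ≈ 2.2361*I)
d² = (I*√5)² = -5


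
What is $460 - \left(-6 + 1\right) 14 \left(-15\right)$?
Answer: $-590$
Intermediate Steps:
$460 - \left(-6 + 1\right) 14 \left(-15\right) = 460 - \left(-5\right) 14 \left(-15\right) = 460 - \left(-70\right) \left(-15\right) = 460 - 1050 = -590$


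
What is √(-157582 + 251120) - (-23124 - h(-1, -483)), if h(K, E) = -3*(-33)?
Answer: 23223 + √93538 ≈ 23529.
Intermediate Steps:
h(K, E) = 99
√(-157582 + 251120) - (-23124 - h(-1, -483)) = √(-157582 + 251120) - (-23124 - 1*99) = √93538 - (-23124 - 99) = √93538 - 1*(-23223) = √93538 + 23223 = 23223 + √93538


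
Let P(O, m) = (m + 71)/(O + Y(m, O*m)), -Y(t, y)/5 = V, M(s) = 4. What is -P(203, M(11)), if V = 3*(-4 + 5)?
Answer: -75/188 ≈ -0.39894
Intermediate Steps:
V = 3 (V = 3*1 = 3)
Y(t, y) = -15 (Y(t, y) = -5*3 = -15)
P(O, m) = (71 + m)/(-15 + O) (P(O, m) = (m + 71)/(O - 15) = (71 + m)/(-15 + O))
-P(203, M(11)) = -(71 + 4)/(-15 + 203) = -75/188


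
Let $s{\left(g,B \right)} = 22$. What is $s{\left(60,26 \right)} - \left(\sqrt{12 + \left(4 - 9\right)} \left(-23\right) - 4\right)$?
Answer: $26 + 23 \sqrt{7} \approx 86.852$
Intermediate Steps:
$s{\left(60,26 \right)} - \left(\sqrt{12 + \left(4 - 9\right)} \left(-23\right) - 4\right) = 22 - \left(\sqrt{12 + \left(4 - 9\right)} \left(-23\right) - 4\right) = 22 - \left(\sqrt{12 - 5} \left(-23\right) - 4\right) = 22 - \left(\sqrt{7} \left(-23\right) - 4\right) = 22 - \left(- 23 \sqrt{7} - 4\right) = 22 - \left(-4 - 23 \sqrt{7}\right) = 22 + \left(4 + 23 \sqrt{7}\right) = 26 + 23 \sqrt{7}$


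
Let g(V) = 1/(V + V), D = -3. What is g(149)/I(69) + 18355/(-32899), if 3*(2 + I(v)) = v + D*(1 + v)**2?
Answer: -26687138309/47833237858 ≈ -0.55792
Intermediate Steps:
I(v) = -2 - (1 + v)**2 + v/3 (I(v) = -2 + (v - 3*(1 + v)**2)/3 = -2 + (-(1 + v)**2 + v/3) = -2 - (1 + v)**2 + v/3)
g(V) = 1/(2*V)
g(149)/I(69) + 18355/(-32899) = ((1/2)/149)/(-2 - (1 + 69)**2 + (1/3)*69) + 18355/(-32899) = ((1/2)*(1/149))/(-2 - 1*70**2 + 23) + 18355*(-1/32899) = 1/(298*(-2 - 1*4900 + 23)) - 18355/32899 = 1/(298*(-2 - 4900 + 23)) - 18355/32899 = (1/298)/(-4879) - 18355/32899 = (1/298)*(-1/4879) - 18355/32899 = -1/1453942 - 18355/32899 = -26687138309/47833237858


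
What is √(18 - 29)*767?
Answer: 767*I*√11 ≈ 2543.9*I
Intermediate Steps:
√(18 - 29)*767 = √(-11)*767 = (I*√11)*767 = 767*I*√11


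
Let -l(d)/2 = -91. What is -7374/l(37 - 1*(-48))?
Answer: -3687/91 ≈ -40.516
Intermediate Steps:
l(d) = 182 (l(d) = -2*(-91) = 182)
-7374/l(37 - 1*(-48)) = -7374/182 = -7374*1/182 = -3687/91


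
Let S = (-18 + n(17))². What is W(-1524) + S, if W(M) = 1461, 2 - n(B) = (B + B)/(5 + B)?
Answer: 214030/121 ≈ 1768.8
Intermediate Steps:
n(B) = 2 - 2*B/(5 + B) (n(B) = 2 - (B + B)/(5 + B) = 2 - 2*B/(5 + B))
S = 37249/121 (S = (-18 + 10/(5 + 17))² = (-18 + 10/22)² = (-18 + 10*(1/22))² = (-18 + 5/11)² = (-193/11)² = 37249/121 ≈ 307.84)
W(-1524) + S = 1461 + 37249/121 = 214030/121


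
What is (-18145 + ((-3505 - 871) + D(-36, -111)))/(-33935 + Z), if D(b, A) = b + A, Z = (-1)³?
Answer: 1889/2828 ≈ 0.66796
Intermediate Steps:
Z = -1
D(b, A) = A + b
(-18145 + ((-3505 - 871) + D(-36, -111)))/(-33935 + Z) = (-18145 + ((-3505 - 871) + (-111 - 36)))/(-33935 - 1) = (-18145 + (-4376 - 147))/(-33936) = (-18145 - 4523)*(-1/33936) = -22668*(-1/33936) = 1889/2828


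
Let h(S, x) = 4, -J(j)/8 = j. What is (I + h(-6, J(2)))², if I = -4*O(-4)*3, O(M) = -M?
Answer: 1936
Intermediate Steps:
J(j) = -8*j
I = -48 (I = -(-4)*(-4)*3 = -4*4*3 = -16*3 = -48)
(I + h(-6, J(2)))² = (-48 + 4)² = (-44)² = 1936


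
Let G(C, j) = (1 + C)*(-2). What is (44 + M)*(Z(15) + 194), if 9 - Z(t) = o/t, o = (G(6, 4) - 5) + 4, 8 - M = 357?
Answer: -62220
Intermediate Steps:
G(C, j) = -2 - 2*C
M = -349 (M = 8 - 1*357 = 8 - 357 = -349)
o = -15 (o = ((-2 - 2*6) - 5) + 4 = ((-2 - 12) - 5) + 4 = (-14 - 5) + 4 = -19 + 4 = -15)
Z(t) = 9 + 15/t (Z(t) = 9 - (-15)/t = 9 + 15/t)
(44 + M)*(Z(15) + 194) = (44 - 349)*((9 + 15/15) + 194) = -305*((9 + 15*(1/15)) + 194) = -305*((9 + 1) + 194) = -305*(10 + 194) = -305*204 = -62220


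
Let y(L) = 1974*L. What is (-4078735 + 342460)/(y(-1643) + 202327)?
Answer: 747255/608191 ≈ 1.2287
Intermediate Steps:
(-4078735 + 342460)/(y(-1643) + 202327) = (-4078735 + 342460)/(1974*(-1643) + 202327) = -3736275/(-3243282 + 202327) = -3736275/(-3040955) = -3736275*(-1/3040955) = 747255/608191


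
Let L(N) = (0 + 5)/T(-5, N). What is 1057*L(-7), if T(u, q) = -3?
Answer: -5285/3 ≈ -1761.7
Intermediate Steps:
L(N) = -5/3 (L(N) = (0 + 5)/(-3) = 5*(-⅓) = -5/3)
1057*L(-7) = 1057*(-5/3) = -5285/3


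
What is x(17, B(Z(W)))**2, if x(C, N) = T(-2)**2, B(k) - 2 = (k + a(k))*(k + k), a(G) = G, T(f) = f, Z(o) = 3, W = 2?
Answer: 16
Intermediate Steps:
B(k) = 2 + 4*k**2 (B(k) = 2 + (k + k)*(k + k) = 2 + (2*k)*(2*k) = 2 + 4*k**2)
x(C, N) = 4 (x(C, N) = (-2)**2 = 4)
x(17, B(Z(W)))**2 = 4**2 = 16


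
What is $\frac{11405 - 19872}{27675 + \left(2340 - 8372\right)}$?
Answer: $- \frac{8467}{21643} \approx -0.39121$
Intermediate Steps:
$\frac{11405 - 19872}{27675 + \left(2340 - 8372\right)} = - \frac{8467}{27675 - 6032} = - \frac{8467}{21643}$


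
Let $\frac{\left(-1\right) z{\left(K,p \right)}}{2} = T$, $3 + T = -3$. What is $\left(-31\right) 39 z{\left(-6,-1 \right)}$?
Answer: $-14508$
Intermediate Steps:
$T = -6$ ($T = -3 - 3 = -6$)
$z{\left(K,p \right)} = 12$ ($z{\left(K,p \right)} = \left(-2\right) \left(-6\right) = 12$)
$\left(-31\right) 39 z{\left(-6,-1 \right)} = \left(-31\right) 39 \cdot 12 = \left(-1209\right) 12 = -14508$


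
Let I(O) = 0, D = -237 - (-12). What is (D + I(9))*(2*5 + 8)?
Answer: -4050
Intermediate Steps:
D = -225 (D = -237 - 1*(-12) = -237 + 12 = -225)
(D + I(9))*(2*5 + 8) = (-225 + 0)*(2*5 + 8) = -225*(10 + 8) = -225*18 = -4050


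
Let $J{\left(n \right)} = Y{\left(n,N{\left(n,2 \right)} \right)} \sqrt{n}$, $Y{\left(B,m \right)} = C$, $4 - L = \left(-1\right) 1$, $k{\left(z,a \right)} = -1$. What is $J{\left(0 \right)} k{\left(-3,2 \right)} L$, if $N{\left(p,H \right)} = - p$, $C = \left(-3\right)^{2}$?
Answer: $0$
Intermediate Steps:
$L = 5$ ($L = 4 - \left(-1\right) 1 = 4 - -1 = 4 + 1 = 5$)
$C = 9$
$Y{\left(B,m \right)} = 9$
$J{\left(n \right)} = 9 \sqrt{n}$
$J{\left(0 \right)} k{\left(-3,2 \right)} L = 9 \sqrt{0} \left(-1\right) 5 = 9 \cdot 0 \left(-1\right) 5 = 0 \left(-1\right) 5 = 0 \cdot 5 = 0$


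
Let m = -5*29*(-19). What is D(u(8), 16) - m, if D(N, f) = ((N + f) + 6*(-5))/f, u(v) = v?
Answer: -22043/8 ≈ -2755.4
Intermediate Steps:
m = 2755 (m = -145*(-19) = 2755)
D(N, f) = (-30 + N + f)/f (D(N, f) = ((N + f) - 30)/f = (-30 + N + f)/f)
D(u(8), 16) - m = (-30 + 8 + 16)/16 - 1*2755 = (1/16)*(-6) - 2755 = -3/8 - 2755 = -22043/8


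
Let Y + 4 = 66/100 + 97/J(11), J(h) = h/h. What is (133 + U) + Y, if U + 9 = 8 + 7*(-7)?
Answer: 8833/50 ≈ 176.66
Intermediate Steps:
J(h) = 1
U = -50 (U = -9 + (8 + 7*(-7)) = -9 + (8 - 49) = -9 - 41 = -50)
Y = 4683/50 (Y = -4 + (66/100 + 97/1) = -4 + (66*(1/100) + 97*1) = -4 + (33/50 + 97) = -4 + 4883/50 = 4683/50 ≈ 93.660)
(133 + U) + Y = (133 - 50) + 4683/50 = 83 + 4683/50 = 8833/50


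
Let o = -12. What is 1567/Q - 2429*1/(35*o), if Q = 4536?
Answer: 139001/22680 ≈ 6.1288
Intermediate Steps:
1567/Q - 2429*1/(35*o) = 1567/4536 - 2429/(-7*(-12)*(-5)) = 1567*(1/4536) - 2429/(84*(-5)) = 1567/4536 - 2429/(-420) = 1567/4536 - 2429*(-1/420) = 1567/4536 + 347/60 = 139001/22680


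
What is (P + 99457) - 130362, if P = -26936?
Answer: -57841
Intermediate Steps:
(P + 99457) - 130362 = (-26936 + 99457) - 130362 = 72521 - 130362 = -57841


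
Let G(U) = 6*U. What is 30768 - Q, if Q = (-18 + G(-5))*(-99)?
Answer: 26016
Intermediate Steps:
Q = 4752 (Q = (-18 + 6*(-5))*(-99) = (-18 - 30)*(-99) = -48*(-99) = 4752)
30768 - Q = 30768 - 1*4752 = 30768 - 4752 = 26016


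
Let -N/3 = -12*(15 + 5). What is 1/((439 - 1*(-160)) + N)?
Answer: 1/1319 ≈ 0.00075815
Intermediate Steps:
N = 720 (N = -(-36)*(15 + 5) = -(-36)*20 = -3*(-240) = 720)
1/((439 - 1*(-160)) + N) = 1/((439 - 1*(-160)) + 720) = 1/((439 + 160) + 720) = 1/(599 + 720) = 1/1319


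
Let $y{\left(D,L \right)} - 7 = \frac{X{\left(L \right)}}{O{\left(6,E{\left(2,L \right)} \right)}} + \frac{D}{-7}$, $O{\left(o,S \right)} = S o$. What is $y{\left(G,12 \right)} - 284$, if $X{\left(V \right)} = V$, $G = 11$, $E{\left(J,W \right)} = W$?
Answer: $- \frac{11693}{42} \approx -278.4$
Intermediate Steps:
$y{\left(D,L \right)} = \frac{43}{6} - \frac{D}{7}$ ($y{\left(D,L \right)} = 7 + \left(\frac{L}{L 6} + \frac{D}{-7}\right) = 7 + \left(\frac{L}{6 L} + D \left(- \frac{1}{7}\right)\right) = 7 - \left(\frac{D}{7} - L \frac{1}{6 L}\right) = 7 - \left(- \frac{1}{6} + \frac{D}{7}\right) = \frac{43}{6} - \frac{D}{7}$)
$y{\left(G,12 \right)} - 284 = \left(\frac{43}{6} - \frac{11}{7}\right) - 284 = \frac{235}{42} - 284 = - \frac{11693}{42}$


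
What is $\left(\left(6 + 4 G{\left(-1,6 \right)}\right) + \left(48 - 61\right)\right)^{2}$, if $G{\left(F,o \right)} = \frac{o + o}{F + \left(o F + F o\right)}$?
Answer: $\frac{19321}{169} \approx 114.33$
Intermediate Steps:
$G{\left(F,o \right)} = \frac{2 o}{F + 2 F o}$ ($G{\left(F,o \right)} = \frac{2 o}{F + \left(F o + F o\right)} = \frac{2 o}{F + 2 F o}$)
$\left(\left(6 + 4 G{\left(-1,6 \right)}\right) + \left(48 - 61\right)\right)^{2} = \left(\left(6 + 4 \cdot 2 \cdot 6 \frac{1}{-1} \frac{1}{1 + 2 \cdot 6}\right) + \left(48 - 61\right)\right)^{2} = \left(\left(6 + 4 \cdot 2 \cdot 6 \left(-1\right) \frac{1}{1 + 12}\right) + \left(48 - 61\right)\right)^{2} = \left(\left(6 + 4 \cdot 2 \cdot 6 \left(-1\right) \frac{1}{13}\right) - 13\right)^{2} = \left(\left(6 + 4 \left(- \frac{12}{13}\right)\right) - 13\right)^{2} = \left(\left(6 - \frac{48}{13}\right) - 13\right)^{2} = \left(\frac{30}{13} - 13\right)^{2} = \left(- \frac{139}{13}\right)^{2} = \frac{19321}{169}$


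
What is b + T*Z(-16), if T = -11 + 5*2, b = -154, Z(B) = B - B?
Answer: -154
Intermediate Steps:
Z(B) = 0
T = -1 (T = -11 + 10 = -1)
b + T*Z(-16) = -154 - 1*0 = -154 + 0 = -154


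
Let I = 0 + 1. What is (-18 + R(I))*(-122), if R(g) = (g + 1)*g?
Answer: 1952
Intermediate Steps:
I = 1
R(g) = g*(1 + g) (R(g) = (1 + g)*g = g*(1 + g))
(-18 + R(I))*(-122) = (-18 + 1*(1 + 1))*(-122) = (-18 + 1*2)*(-122) = (-18 + 2)*(-122) = -16*(-122) = 1952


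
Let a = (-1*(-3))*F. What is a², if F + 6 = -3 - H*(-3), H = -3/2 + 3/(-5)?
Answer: 210681/100 ≈ 2106.8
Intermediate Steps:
H = -21/10 (H = -3*½ + 3*(-⅕) = -3/2 - ⅗ = -21/10 ≈ -2.1000)
F = -153/10 (F = -6 + (-3 - (-21)*(-3)/10) = -6 + (-3 - 1*63/10) = -6 + (-3 - 63/10) = -6 - 93/10 = -153/10 ≈ -15.300)
a = -459/10 (a = -1*(-3)*(-153/10) = 3*(-153/10) = -459/10 ≈ -45.900)
a² = (-459/10)² = 210681/100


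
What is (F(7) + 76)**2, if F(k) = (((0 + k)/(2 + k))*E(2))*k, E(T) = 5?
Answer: 863041/81 ≈ 10655.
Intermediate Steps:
F(k) = 5*k**2/(2 + k) (F(k) = (((0 + k)/(2 + k))*5)*k = ((k/(2 + k))*5)*k = (5*k/(2 + k))*k = 5*k**2/(2 + k))
(F(7) + 76)**2 = (5*7**2/(2 + 7) + 76)**2 = (5*49/9 + 76)**2 = (5*49*(1/9) + 76)**2 = (245/9 + 76)**2 = (929/9)**2 = 863041/81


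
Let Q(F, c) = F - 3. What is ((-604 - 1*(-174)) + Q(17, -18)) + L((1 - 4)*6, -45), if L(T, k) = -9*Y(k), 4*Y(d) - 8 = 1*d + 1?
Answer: -335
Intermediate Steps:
Q(F, c) = -3 + F
Y(d) = 9/4 + d/4 (Y(d) = 2 + (1*d + 1)/4 = 2 + (d + 1)/4 = 2 + (1 + d)/4 = 2 + (¼ + d/4) = 9/4 + d/4)
L(T, k) = -81/4 - 9*k/4 (L(T, k) = -9*(9/4 + k/4) = -81/4 - 9*k/4)
((-604 - 1*(-174)) + Q(17, -18)) + L((1 - 4)*6, -45) = ((-604 - 1*(-174)) + (-3 + 17)) + (-81/4 - 9/4*(-45)) = ((-604 + 174) + 14) + (-81/4 + 405/4) = (-430 + 14) + 81 = -416 + 81 = -335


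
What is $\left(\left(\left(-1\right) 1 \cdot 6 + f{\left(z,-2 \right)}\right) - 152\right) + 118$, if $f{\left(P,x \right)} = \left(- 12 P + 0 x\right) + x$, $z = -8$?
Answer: $54$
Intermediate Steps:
$f{\left(P,x \right)} = x - 12 P$ ($f{\left(P,x \right)} = \left(- 12 P + 0\right) + x = - 12 P + x = x - 12 P$)
$\left(\left(\left(-1\right) 1 \cdot 6 + f{\left(z,-2 \right)}\right) - 152\right) + 118 = \left(\left(\left(-1\right) 1 \cdot 6 - -94\right) - 152\right) + 118 = \left(\left(\left(-1\right) 6 + \left(-2 + 96\right)\right) - 152\right) + 118 = \left(\left(-6 + 94\right) - 152\right) + 118 = \left(88 - 152\right) + 118 = -64 + 118 = 54$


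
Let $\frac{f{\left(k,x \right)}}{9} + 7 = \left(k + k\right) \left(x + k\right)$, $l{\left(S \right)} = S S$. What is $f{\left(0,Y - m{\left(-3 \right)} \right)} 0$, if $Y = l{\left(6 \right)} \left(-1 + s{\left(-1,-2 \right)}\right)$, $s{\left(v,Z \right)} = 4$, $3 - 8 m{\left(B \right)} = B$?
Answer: $0$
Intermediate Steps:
$l{\left(S \right)} = S^{2}$
$m{\left(B \right)} = \frac{3}{8} - \frac{B}{8}$
$Y = 108$ ($Y = 6^{2} \left(-1 + 4\right) = 36 \cdot 3 = 108$)
$f{\left(k,x \right)} = -63 + 18 k \left(k + x\right)$ ($f{\left(k,x \right)} = -63 + 9 \left(k + k\right) \left(x + k\right) = -63 + 9 \cdot 2 k \left(k + x\right) = -63 + 18 k \left(k + x\right)$)
$f{\left(0,Y - m{\left(-3 \right)} \right)} 0 = \left(-63 + 18 \cdot 0^{2} + 18 \cdot 0 \left(108 - \left(\frac{3}{8} - - \frac{3}{8}\right)\right)\right) 0 = \left(-63 + 18 \cdot 0 + 18 \cdot 0 \left(108 - \left(\frac{3}{8} + \frac{3}{8}\right)\right)\right) 0 = \left(-63 + 0 + 18 \cdot 0 \left(108 - \frac{3}{4}\right)\right) 0 = \left(-63 + 0 + 18 \cdot 0 \cdot \frac{429}{4}\right) 0 = \left(-63 + 0 + 0\right) 0 = \left(-63\right) 0 = 0$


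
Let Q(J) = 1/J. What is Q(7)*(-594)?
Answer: -594/7 ≈ -84.857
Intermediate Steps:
Q(7)*(-594) = -594/7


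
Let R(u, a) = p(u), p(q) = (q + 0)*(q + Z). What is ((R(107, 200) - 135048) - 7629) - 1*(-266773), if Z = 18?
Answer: 137471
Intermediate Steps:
p(q) = q*(18 + q) (p(q) = (q + 0)*(q + 18) = q*(18 + q))
R(u, a) = u*(18 + u)
((R(107, 200) - 135048) - 7629) - 1*(-266773) = ((107*(18 + 107) - 135048) - 7629) - 1*(-266773) = ((107*125 - 135048) - 7629) + 266773 = ((13375 - 135048) - 7629) + 266773 = (-121673 - 7629) + 266773 = -129302 + 266773 = 137471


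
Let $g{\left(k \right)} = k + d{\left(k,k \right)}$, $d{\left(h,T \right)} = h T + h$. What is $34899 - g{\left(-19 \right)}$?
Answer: $34576$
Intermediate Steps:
$d{\left(h,T \right)} = h + T h$ ($d{\left(h,T \right)} = T h + h = h + T h$)
$g{\left(k \right)} = k + k \left(1 + k\right)$
$34899 - g{\left(-19 \right)} = 34899 - - 19 \left(2 - 19\right) = 34899 - \left(-19\right) \left(-17\right) = 34899 - 323 = 34576$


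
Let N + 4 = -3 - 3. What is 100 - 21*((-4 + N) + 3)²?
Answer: -2441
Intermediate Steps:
N = -10 (N = -4 + (-3 - 3) = -4 - 6 = -10)
100 - 21*((-4 + N) + 3)² = 100 - 21*((-4 - 10) + 3)² = 100 - 21*(-14 + 3)² = 100 - 21*(-11)² = 100 - 21*121 = 100 - 2541 = -2441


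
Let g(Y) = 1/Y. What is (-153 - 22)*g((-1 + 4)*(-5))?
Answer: 35/3 ≈ 11.667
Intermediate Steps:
(-153 - 22)*g((-1 + 4)*(-5)) = (-153 - 22)/(((-1 + 4)*(-5))) = -175/(3*(-5)) = -175/(-15) = -175*(-1/15) = 35/3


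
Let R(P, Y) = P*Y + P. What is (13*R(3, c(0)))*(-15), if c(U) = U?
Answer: -585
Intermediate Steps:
R(P, Y) = P + P*Y
(13*R(3, c(0)))*(-15) = (13*(3*(1 + 0)))*(-15) = (13*(3*1))*(-15) = (13*3)*(-15) = 39*(-15) = -585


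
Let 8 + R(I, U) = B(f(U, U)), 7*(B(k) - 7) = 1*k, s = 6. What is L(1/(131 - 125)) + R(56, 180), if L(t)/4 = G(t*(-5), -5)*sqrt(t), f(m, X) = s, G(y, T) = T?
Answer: -1/7 - 10*sqrt(6)/3 ≈ -8.3078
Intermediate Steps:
f(m, X) = 6
B(k) = 7 + k/7 (B(k) = 7 + (1*k)/7 = 7 + k/7)
R(I, U) = -1/7 (R(I, U) = -8 + (7 + (1/7)*6) = -8 + (7 + 6/7) = -8 + 55/7 = -1/7)
L(t) = -20*sqrt(t) (L(t) = 4*(-5*sqrt(t)) = -20*sqrt(t))
L(1/(131 - 125)) + R(56, 180) = -20/sqrt(131 - 125) - 1/7 = -20*sqrt(6)/6 - 1/7 = -10*sqrt(6)/3 - 1/7 = -1/7 - 10*sqrt(6)/3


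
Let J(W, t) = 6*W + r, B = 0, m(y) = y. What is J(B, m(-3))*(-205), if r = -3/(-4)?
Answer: -615/4 ≈ -153.75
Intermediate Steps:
r = ¾ (r = -3*(-¼) = ¾ ≈ 0.75000)
J(W, t) = ¾ + 6*W (J(W, t) = 6*W + ¾ = ¾ + 6*W)
J(B, m(-3))*(-205) = (¾ + 6*0)*(-205) = (¾ + 0)*(-205) = (¾)*(-205) = -615/4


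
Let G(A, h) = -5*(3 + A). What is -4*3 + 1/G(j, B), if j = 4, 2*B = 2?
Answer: -421/35 ≈ -12.029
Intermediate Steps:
B = 1 (B = (½)*2 = 1)
G(A, h) = -15 - 5*A
-4*3 + 1/G(j, B) = -4*3 + 1/(-15 - 5*4) = -12 + 1/(-15 - 20) = -12 + 1/(-35) = -12 - 1/35*1 = -12 - 1/35 = -421/35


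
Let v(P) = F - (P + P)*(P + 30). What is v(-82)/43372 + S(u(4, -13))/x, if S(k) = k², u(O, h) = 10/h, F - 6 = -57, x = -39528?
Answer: -7164255941/36216877788 ≈ -0.19782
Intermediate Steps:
F = -51 (F = 6 - 57 = -51)
v(P) = -51 - 2*P*(30 + P) (v(P) = -51 - (P + P)*(P + 30) = -51 - 2*P*(30 + P))
v(-82)/43372 + S(u(4, -13))/x = (-51 - 60*(-82) - 2*(-82)²)/43372 + (10/(-13))²/(-39528) = (-51 + 4920 - 2*6724)*(1/43372) + (10*(-1/13))²*(-1/39528) = (-51 + 4920 - 13448)*(1/43372) + (-10/13)²*(-1/39528) = -8579*1/43372 + (100/169)*(-1/39528) = -8579/43372 - 25/1670058 = -7164255941/36216877788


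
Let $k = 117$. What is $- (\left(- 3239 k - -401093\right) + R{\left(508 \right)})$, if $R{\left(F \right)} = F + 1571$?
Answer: $-24209$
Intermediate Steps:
$R{\left(F \right)} = 1571 + F$
$- (\left(- 3239 k - -401093\right) + R{\left(508 \right)}) = - (\left(\left(-3239\right) 117 - -401093\right) + \left(1571 + 508\right)) = - (\left(-378963 + 401093\right) + 2079) = - (22130 + 2079) = \left(-1\right) 24209 = -24209$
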